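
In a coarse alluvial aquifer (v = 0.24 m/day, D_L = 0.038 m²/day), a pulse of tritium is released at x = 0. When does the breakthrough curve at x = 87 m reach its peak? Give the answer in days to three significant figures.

362 days

For the 1D instantaneous-source solution, setting ∂C/∂t = 0 at fixed x gives v²t² + 2Dt − x² = 0, so t = (√(D² + v²x²) − D)/v².
√(D² + v²x²) = √(0.038² + 0.24² × 87²) = 20.88; v² = 0.0576.
t = (20.88 − 0.038)/0.0576 = 362 days (vs. the pure-advection estimate x/v = 362 d).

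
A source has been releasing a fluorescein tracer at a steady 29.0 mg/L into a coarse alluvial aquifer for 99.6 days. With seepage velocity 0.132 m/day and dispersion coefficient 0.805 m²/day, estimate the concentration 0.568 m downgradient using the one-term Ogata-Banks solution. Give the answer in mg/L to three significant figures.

24.4 mg/L

For a continuous step input, C/C₀ ≈ ½·erfc((x−vt)/(2√(Dt))).
vt = 0.132 × 99.6 = 13.1472 m and 2√(Dt) = 2√(0.805 × 99.6) = 17.91 m.
Argument (x−vt)/(2√(Dt)) = (0.568 − 13.1472)/17.91 = -0.7024; ½·erfc(-0.7024) = 0.8397.
C = 29.0 × 0.8397 = 24.4 mg/L.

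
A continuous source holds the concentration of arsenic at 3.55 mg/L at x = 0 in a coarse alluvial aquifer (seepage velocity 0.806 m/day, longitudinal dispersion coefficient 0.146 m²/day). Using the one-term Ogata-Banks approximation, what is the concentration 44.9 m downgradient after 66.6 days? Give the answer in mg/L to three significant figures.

For a continuous step input, C/C₀ ≈ ½·erfc((x−vt)/(2√(Dt))).
vt = 0.806 × 66.6 = 53.6796 m and 2√(Dt) = 2√(0.146 × 66.6) = 6.237 m.
Argument (x−vt)/(2√(Dt)) = (44.9 − 53.6796)/6.237 = -1.408; ½·erfc(-1.408) = 0.9768.
C = 3.55 × 0.9768 = 3.47 mg/L.

3.47 mg/L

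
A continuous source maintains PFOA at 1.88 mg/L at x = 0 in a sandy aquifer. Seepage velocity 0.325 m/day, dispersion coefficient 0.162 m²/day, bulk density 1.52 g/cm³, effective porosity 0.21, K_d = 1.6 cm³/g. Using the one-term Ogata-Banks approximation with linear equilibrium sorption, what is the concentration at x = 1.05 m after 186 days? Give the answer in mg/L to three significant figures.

Retardation factor R = 1 + ρ_b·K_d/n = 1 + 1.52 × 1.6/0.21 = 12.58.
Sorption retards both mechanisms: v_R = v/R = 0.02583 m/day, D_R = D/R = 0.01288 m²/day.
v_R·t = 0.02583 × 186 = 4.80438 m; 2√(D_R t) = 3.096 m; argument = (1.05 − 4.80438)/3.096 = -1.213.
C = C₀ × ½·erfc(-1.213) = 1.88 × 0.9569 = 1.80 mg/L.

1.80 mg/L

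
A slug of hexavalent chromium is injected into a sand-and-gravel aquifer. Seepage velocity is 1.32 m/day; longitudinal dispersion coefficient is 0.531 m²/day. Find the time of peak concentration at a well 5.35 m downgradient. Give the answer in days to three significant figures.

3.76 days

For the 1D instantaneous-source solution, setting ∂C/∂t = 0 at fixed x gives v²t² + 2Dt − x² = 0, so t = (√(D² + v²x²) − D)/v².
√(D² + v²x²) = √(0.531² + 1.32² × 5.35²) = 7.082; v² = 1.7424.
t = (7.082 − 0.531)/1.7424 = 3.76 days (vs. the pure-advection estimate x/v = 4.05 d).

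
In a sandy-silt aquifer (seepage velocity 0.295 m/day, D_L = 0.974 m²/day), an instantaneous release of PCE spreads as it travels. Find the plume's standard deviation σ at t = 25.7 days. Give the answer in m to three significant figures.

7.08 m

Dispersive spreading gives a Gaussian with σ² = 2Dt; advection only shifts the center.
σ = √(2 × 0.974 × 25.7) = 7.08 m.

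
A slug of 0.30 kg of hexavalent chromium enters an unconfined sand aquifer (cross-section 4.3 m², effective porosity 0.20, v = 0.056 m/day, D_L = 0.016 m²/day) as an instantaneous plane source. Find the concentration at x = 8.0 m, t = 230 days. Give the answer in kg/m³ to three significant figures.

0.0102 kg/m³

For an instantaneous plane source, C(x,t) = M/(n_e·A·√(4πDt)) · exp(−(x−vt)²/(4Dt)), with n_e·A the pore (flow) area.
Plume center vt = 0.056 × 230 = 12.88 m, so the well at 8.0 m is 4.88 m upgradient of the peak.
√(4πDt) = 6.800 m, giving peak height M/(n_e·A·√(4πDt)) = 0.30/(0.20 × 4.3 × 6.800) = 0.05130 kg/m³.
(x−vt)²/(4Dt) = (-4.88)²/(4 × 0.016 × 230) = 1.618; exp(−1.618) = 0.1983.
C = 0.05130 × 0.1983 = 0.0102 kg/m³.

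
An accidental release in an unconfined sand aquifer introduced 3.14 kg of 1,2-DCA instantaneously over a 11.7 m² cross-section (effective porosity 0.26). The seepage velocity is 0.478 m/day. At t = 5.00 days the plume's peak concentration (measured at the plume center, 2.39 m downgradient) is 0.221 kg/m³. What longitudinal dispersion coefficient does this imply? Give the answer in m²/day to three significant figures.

0.347 m²/day

At the plume center C_max = M/(n_e·A·√(4πDt)), so D = M²/(4πt·(n_e·A·C_max)²).
n_e·A·C_max = 0.26 × 11.7 × 0.221 = 0.6723 kg/m.
D = 3.14²/(4π × 5.00 × 0.6723²) = 0.347 m²/day.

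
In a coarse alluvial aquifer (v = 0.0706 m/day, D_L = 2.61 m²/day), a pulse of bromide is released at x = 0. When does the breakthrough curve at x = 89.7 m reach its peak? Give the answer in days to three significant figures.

851 days

For the 1D instantaneous-source solution, setting ∂C/∂t = 0 at fixed x gives v²t² + 2Dt − x² = 0, so t = (√(D² + v²x²) − D)/v².
√(D² + v²x²) = √(2.61² + 0.0706² × 89.7²) = 6.850; v² = 0.00498436.
t = (6.850 − 2.61)/0.00498436 = 851 days (vs. the pure-advection estimate x/v = 1270 d).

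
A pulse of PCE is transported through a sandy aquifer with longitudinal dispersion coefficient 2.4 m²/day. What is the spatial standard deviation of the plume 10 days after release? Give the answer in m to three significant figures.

Dispersive spreading gives a Gaussian with σ² = 2Dt; advection only shifts the center.
σ = √(2 × 2.4 × 10) = 6.93 m.

6.93 m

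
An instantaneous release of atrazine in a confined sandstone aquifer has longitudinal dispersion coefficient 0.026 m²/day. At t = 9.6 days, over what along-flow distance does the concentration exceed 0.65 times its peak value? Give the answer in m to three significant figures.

1.31 m

The plume is Gaussian with σ = √(2Dt) = √(2 × 0.026 × 9.6) = 0.7065 m.
C/C_peak = exp(−Δx²/(2σ²)) = 0.65 ⇒ Δx = σ·√(−2 ln 0.65) = 0.7065 × 0.9282 = 0.6558 m.
Width = 2Δx = 1.31 m.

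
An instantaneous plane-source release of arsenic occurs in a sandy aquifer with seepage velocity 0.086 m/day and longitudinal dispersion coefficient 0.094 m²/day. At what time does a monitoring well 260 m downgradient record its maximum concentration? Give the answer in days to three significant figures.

3010 days

For the 1D instantaneous-source solution, setting ∂C/∂t = 0 at fixed x gives v²t² + 2Dt − x² = 0, so t = (√(D² + v²x²) − D)/v².
√(D² + v²x²) = √(0.094² + 0.086² × 260²) = 22.36; v² = 0.007396.
t = (22.36 − 0.094)/0.007396 = 3010 days (vs. the pure-advection estimate x/v = 3020 d).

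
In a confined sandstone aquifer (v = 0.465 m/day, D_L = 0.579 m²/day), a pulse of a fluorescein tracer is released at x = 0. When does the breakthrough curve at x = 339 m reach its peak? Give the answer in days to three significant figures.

726 days

For the 1D instantaneous-source solution, setting ∂C/∂t = 0 at fixed x gives v²t² + 2Dt − x² = 0, so t = (√(D² + v²x²) − D)/v².
√(D² + v²x²) = √(0.579² + 0.465² × 339²) = 157.6; v² = 0.216225.
t = (157.6 − 0.579)/0.216225 = 726 days (vs. the pure-advection estimate x/v = 729 d).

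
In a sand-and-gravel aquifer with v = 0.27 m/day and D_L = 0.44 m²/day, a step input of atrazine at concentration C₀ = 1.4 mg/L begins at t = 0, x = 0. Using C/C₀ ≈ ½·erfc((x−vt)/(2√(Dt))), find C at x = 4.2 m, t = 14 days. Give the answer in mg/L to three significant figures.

For a continuous step input, C/C₀ ≈ ½·erfc((x−vt)/(2√(Dt))).
vt = 0.27 × 14 = 3.78 m and 2√(Dt) = 2√(0.44 × 14) = 4.964 m.
Argument (x−vt)/(2√(Dt)) = (4.2 − 3.78)/4.964 = 0.08461; ½·erfc(0.08461) = 0.4524.
C = 1.4 × 0.4524 = 0.633 mg/L.

0.633 mg/L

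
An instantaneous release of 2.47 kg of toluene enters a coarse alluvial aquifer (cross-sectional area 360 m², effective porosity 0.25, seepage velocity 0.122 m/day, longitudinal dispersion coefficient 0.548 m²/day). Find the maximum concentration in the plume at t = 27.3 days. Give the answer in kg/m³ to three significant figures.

0.00200 kg/m³

The peak of an instantaneous 1D plume sits at x = vt; there the Gaussian factor is 1 and C_max = M/(n_e·A·√(4πDt)), where n_e·A is the pore area the mass is dissolved in.
√(4πDt) = √(4π × 0.548 × 27.3) = 13.71 m, so C_max = 2.47/(0.25 × 360 × 13.71) = 0.00200 kg/m³.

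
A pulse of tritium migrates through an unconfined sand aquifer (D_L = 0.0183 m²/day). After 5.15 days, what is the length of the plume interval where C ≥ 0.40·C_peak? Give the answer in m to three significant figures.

1.18 m

The plume is Gaussian with σ = √(2Dt) = √(2 × 0.0183 × 5.15) = 0.4342 m.
C/C_peak = exp(−Δx²/(2σ²)) = 0.40 ⇒ Δx = σ·√(−2 ln 0.40) = 0.4342 × 1.354 = 0.5879 m.
Width = 2Δx = 1.18 m.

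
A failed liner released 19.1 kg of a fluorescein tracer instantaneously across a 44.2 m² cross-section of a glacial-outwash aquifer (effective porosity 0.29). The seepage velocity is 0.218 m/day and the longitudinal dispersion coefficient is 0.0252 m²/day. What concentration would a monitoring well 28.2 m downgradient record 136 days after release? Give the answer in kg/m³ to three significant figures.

For an instantaneous plane source, C(x,t) = M/(n_e·A·√(4πDt)) · exp(−(x−vt)²/(4Dt)), with n_e·A the pore (flow) area.
Plume center vt = 0.218 × 136 = 29.648 m, so the well at 28.2 m is 1.448 m upgradient of the peak.
√(4πDt) = 6.563 m, giving peak height M/(n_e·A·√(4πDt)) = 19.1/(0.29 × 44.2 × 6.563) = 0.2270 kg/m³.
(x−vt)²/(4Dt) = (-1.448)²/(4 × 0.0252 × 136) = 0.1529; exp(−0.1529) = 0.8582.
C = 0.2270 × 0.8582 = 0.195 kg/m³.

0.195 kg/m³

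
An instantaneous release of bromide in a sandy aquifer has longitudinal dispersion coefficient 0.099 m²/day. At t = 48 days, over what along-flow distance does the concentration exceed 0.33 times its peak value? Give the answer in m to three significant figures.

The plume is Gaussian with σ = √(2Dt) = √(2 × 0.099 × 48) = 3.083 m.
C/C_peak = exp(−Δx²/(2σ²)) = 0.33 ⇒ Δx = σ·√(−2 ln 0.33) = 3.083 × 1.489 = 4.591 m.
Width = 2Δx = 9.18 m.

9.18 m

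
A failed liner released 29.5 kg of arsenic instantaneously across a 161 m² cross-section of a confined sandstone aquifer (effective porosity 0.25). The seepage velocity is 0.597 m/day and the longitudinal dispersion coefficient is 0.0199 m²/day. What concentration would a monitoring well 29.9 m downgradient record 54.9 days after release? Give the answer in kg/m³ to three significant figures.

0.0298 kg/m³

For an instantaneous plane source, C(x,t) = M/(n_e·A·√(4πDt)) · exp(−(x−vt)²/(4Dt)), with n_e·A the pore (flow) area.
Plume center vt = 0.597 × 54.9 = 32.7753 m, so the well at 29.9 m is 2.8753 m upgradient of the peak.
√(4πDt) = 3.705 m, giving peak height M/(n_e·A·√(4πDt)) = 29.5/(0.25 × 161 × 3.705) = 0.1978 kg/m³.
(x−vt)²/(4Dt) = (-2.8753)²/(4 × 0.0199 × 54.9) = 1.892; exp(−1.892) = 0.1508.
C = 0.1978 × 0.1508 = 0.0298 kg/m³.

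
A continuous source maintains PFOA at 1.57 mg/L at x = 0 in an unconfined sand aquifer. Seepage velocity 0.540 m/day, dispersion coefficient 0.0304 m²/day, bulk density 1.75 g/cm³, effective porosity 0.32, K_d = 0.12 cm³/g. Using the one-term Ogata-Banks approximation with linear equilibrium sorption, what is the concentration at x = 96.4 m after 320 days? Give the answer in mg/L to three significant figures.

1.55 mg/L

Retardation factor R = 1 + ρ_b·K_d/n = 1 + 1.75 × 0.12/0.32 = 1.656.
Sorption retards both mechanisms: v_R = v/R = 0.3261 m/day, D_R = D/R = 0.01836 m²/day.
v_R·t = 0.3261 × 320 = 104.352 m; 2√(D_R t) = 4.848 m; argument = (96.4 − 104.352)/4.848 = -1.640.
C = C₀ × ½·erfc(-1.640) = 1.57 × 0.9898 = 1.55 mg/L.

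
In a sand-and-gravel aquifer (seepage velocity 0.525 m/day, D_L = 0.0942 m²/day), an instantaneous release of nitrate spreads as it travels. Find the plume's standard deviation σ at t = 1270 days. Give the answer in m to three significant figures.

15.5 m

Dispersive spreading gives a Gaussian with σ² = 2Dt; advection only shifts the center.
σ = √(2 × 0.0942 × 1270) = 15.5 m.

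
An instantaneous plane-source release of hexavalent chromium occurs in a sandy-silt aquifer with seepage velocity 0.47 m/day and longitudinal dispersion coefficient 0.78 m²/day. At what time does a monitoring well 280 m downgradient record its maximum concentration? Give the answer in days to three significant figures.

For the 1D instantaneous-source solution, setting ∂C/∂t = 0 at fixed x gives v²t² + 2Dt − x² = 0, so t = (√(D² + v²x²) − D)/v².
√(D² + v²x²) = √(0.78² + 0.47² × 280²) = 131.6; v² = 0.2209.
t = (131.6 − 0.78)/0.2209 = 592 days (vs. the pure-advection estimate x/v = 596 d).

592 days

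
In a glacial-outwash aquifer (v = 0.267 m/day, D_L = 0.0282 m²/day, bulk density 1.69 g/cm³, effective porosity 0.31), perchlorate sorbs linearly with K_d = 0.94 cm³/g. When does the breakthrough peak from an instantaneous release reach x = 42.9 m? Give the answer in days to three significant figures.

982 days

Retardation factor R = 1 + ρ_b·K_d/n = 1 + 1.69 × 0.94/0.31 = 6.125.
Sorption retards both mechanisms: v_R = v/R = 0.04359 m/day, D_R = D/R = 0.004604 m²/day.
Peak time from v_R²t² + 2D_R t − x² = 0: t = (√(D_R² + v_R²x²) − D_R)/v_R².
√(D_R² + v_R²x²) = √(0.004604² + 0.04359² × 42.9²) = 1.870; v_R² = 0.001900.
t = (1.870 − 0.004604)/0.001900 = 982 days.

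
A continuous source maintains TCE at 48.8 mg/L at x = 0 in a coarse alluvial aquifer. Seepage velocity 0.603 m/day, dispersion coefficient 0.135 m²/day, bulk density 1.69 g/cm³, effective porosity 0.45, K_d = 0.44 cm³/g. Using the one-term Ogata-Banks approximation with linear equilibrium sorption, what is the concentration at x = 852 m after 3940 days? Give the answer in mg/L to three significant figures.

48.1 mg/L

Retardation factor R = 1 + ρ_b·K_d/n = 1 + 1.69 × 0.44/0.45 = 2.652.
Sorption retards both mechanisms: v_R = v/R = 0.2274 m/day, D_R = D/R = 0.05090 m²/day.
v_R·t = 0.2274 × 3940 = 895.956 m; 2√(D_R t) = 28.32 m; argument = (852 − 895.956)/28.32 = -1.552.
C = C₀ × ½·erfc(-1.552) = 48.8 × 0.9859 = 48.1 mg/L.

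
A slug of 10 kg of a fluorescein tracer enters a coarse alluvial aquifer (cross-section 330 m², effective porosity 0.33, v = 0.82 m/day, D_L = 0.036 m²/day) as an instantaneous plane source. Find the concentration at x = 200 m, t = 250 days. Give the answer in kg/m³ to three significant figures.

For an instantaneous plane source, C(x,t) = M/(n_e·A·√(4πDt)) · exp(−(x−vt)²/(4Dt)), with n_e·A the pore (flow) area.
Plume center vt = 0.82 × 250 = 205 m, so the well at 200 m is 5 m upgradient of the peak.
√(4πDt) = 10.63 m, giving peak height M/(n_e·A·√(4πDt)) = 10/(0.33 × 330 × 10.63) = 0.008639 kg/m³.
(x−vt)²/(4Dt) = (-5)²/(4 × 0.036 × 250) = 0.6944; exp(−0.6944) = 0.4994.
C = 0.008639 × 0.4994 = 0.00431 kg/m³.

0.00431 kg/m³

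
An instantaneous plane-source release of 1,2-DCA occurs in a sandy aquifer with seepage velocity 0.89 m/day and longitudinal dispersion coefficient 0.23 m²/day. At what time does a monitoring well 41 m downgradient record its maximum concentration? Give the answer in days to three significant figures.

45.8 days

For the 1D instantaneous-source solution, setting ∂C/∂t = 0 at fixed x gives v²t² + 2Dt − x² = 0, so t = (√(D² + v²x²) − D)/v².
√(D² + v²x²) = √(0.23² + 0.89² × 41²) = 36.49; v² = 0.7921.
t = (36.49 − 0.23)/0.7921 = 45.8 days (vs. the pure-advection estimate x/v = 46.1 d).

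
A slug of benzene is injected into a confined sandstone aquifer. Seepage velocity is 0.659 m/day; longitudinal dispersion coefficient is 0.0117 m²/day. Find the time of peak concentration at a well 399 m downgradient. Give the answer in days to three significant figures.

For the 1D instantaneous-source solution, setting ∂C/∂t = 0 at fixed x gives v²t² + 2Dt − x² = 0, so t = (√(D² + v²x²) − D)/v².
√(D² + v²x²) = √(0.0117² + 0.659² × 399²) = 262.9; v² = 0.434281.
t = (262.9 − 0.0117)/0.434281 = 605 days (vs. the pure-advection estimate x/v = 605 d).

605 days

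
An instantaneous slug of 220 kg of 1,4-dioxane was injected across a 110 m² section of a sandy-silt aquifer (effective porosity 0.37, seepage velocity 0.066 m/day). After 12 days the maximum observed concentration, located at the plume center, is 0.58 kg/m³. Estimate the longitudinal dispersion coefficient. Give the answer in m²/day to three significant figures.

At the plume center C_max = M/(n_e·A·√(4πDt)), so D = M²/(4πt·(n_e·A·C_max)²).
n_e·A·C_max = 0.37 × 110 × 0.58 = 23.61 kg/m.
D = 220²/(4π × 12 × 23.61²) = 0.576 m²/day.

0.576 m²/day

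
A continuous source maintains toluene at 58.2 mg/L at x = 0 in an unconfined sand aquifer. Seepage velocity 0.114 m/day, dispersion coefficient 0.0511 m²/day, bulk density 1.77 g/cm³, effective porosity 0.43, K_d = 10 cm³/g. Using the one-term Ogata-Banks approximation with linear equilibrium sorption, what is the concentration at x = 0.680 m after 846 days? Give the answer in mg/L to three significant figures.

50.6 mg/L

Retardation factor R = 1 + ρ_b·K_d/n = 1 + 1.77 × 10/0.43 = 42.16.
Sorption retards both mechanisms: v_R = v/R = 0.002704 m/day, D_R = D/R = 0.001212 m²/day.
v_R·t = 0.002704 × 846 = 2.287584 m; 2√(D_R t) = 2.025 m; argument = (0.680 − 2.287584)/2.025 = -0.7939.
C = C₀ × ½·erfc(-0.7939) = 58.2 × 0.8692 = 50.6 mg/L.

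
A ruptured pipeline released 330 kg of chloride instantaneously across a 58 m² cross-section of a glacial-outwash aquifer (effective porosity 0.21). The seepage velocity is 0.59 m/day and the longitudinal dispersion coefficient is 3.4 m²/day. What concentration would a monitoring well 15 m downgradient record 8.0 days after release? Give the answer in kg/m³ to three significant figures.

For an instantaneous plane source, C(x,t) = M/(n_e·A·√(4πDt)) · exp(−(x−vt)²/(4Dt)), with n_e·A the pore (flow) area.
Plume center vt = 0.59 × 8.0 = 4.72 m, so the well at 15 m is 10.28 m downgradient of the peak.
√(4πDt) = 18.49 m, giving peak height M/(n_e·A·√(4πDt)) = 330/(0.21 × 58 × 18.49) = 1.465 kg/m³.
(x−vt)²/(4Dt) = (10.28)²/(4 × 3.4 × 8.0) = 0.9713; exp(−0.9713) = 0.3786.
C = 1.465 × 0.3786 = 0.555 kg/m³.

0.555 kg/m³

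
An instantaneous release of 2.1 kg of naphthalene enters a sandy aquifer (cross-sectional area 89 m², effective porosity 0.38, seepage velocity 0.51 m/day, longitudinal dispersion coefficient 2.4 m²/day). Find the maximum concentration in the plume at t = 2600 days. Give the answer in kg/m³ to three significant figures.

0.000222 kg/m³

The peak of an instantaneous 1D plume sits at x = vt; there the Gaussian factor is 1 and C_max = M/(n_e·A·√(4πDt)), where n_e·A is the pore area the mass is dissolved in.
√(4πDt) = √(4π × 2.4 × 2600) = 280.0 m, so C_max = 2.1/(0.38 × 89 × 280.0) = 0.000222 kg/m³.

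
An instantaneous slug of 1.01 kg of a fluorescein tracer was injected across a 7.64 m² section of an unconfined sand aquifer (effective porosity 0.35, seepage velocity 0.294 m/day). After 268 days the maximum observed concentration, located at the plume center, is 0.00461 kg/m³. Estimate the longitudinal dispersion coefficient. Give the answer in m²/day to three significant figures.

1.99 m²/day

At the plume center C_max = M/(n_e·A·√(4πDt)), so D = M²/(4πt·(n_e·A·C_max)²).
n_e·A·C_max = 0.35 × 7.64 × 0.00461 = 0.01233 kg/m.
D = 1.01²/(4π × 268 × 0.01233²) = 1.99 m²/day.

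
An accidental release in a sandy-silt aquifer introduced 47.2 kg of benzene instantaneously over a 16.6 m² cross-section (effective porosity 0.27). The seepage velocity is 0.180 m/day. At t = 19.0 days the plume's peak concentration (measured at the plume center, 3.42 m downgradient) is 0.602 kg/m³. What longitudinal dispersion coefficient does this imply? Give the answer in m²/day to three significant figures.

1.28 m²/day

At the plume center C_max = M/(n_e·A·√(4πDt)), so D = M²/(4πt·(n_e·A·C_max)²).
n_e·A·C_max = 0.27 × 16.6 × 0.602 = 2.698 kg/m.
D = 47.2²/(4π × 19.0 × 2.698²) = 1.28 m²/day.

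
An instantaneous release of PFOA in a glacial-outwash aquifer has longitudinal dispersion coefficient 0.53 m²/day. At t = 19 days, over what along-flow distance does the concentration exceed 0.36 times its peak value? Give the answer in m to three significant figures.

12.8 m

The plume is Gaussian with σ = √(2Dt) = √(2 × 0.53 × 19) = 4.488 m.
C/C_peak = exp(−Δx²/(2σ²)) = 0.36 ⇒ Δx = σ·√(−2 ln 0.36) = 4.488 × 1.429 = 6.413 m.
Width = 2Δx = 12.8 m.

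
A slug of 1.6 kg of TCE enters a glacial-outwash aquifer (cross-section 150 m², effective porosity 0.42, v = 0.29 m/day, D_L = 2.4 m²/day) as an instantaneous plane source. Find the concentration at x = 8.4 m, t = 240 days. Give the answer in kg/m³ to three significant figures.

5.87e-05 kg/m³

For an instantaneous plane source, C(x,t) = M/(n_e·A·√(4πDt)) · exp(−(x−vt)²/(4Dt)), with n_e·A the pore (flow) area.
Plume center vt = 0.29 × 240 = 69.6 m, so the well at 8.4 m is 61.2 m upgradient of the peak.
√(4πDt) = 85.08 m, giving peak height M/(n_e·A·√(4πDt)) = 1.6/(0.42 × 150 × 85.08) = 0.0002985 kg/m³.
(x−vt)²/(4Dt) = (-61.2)²/(4 × 2.4 × 240) = 1.626; exp(−1.626) = 0.1967.
C = 0.0002985 × 0.1967 = 5.87e-05 kg/m³.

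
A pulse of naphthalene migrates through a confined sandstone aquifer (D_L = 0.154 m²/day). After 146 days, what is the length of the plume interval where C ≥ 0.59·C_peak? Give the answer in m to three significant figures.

The plume is Gaussian with σ = √(2Dt) = √(2 × 0.154 × 146) = 6.706 m.
C/C_peak = exp(−Δx²/(2σ²)) = 0.59 ⇒ Δx = σ·√(−2 ln 0.59) = 6.706 × 1.027 = 6.887 m.
Width = 2Δx = 13.8 m.

13.8 m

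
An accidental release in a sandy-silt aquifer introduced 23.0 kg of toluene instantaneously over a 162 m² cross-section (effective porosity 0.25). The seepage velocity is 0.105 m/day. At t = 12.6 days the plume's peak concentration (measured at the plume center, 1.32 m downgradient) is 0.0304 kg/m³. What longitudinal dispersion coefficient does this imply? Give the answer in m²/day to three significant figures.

2.20 m²/day

At the plume center C_max = M/(n_e·A·√(4πDt)), so D = M²/(4πt·(n_e·A·C_max)²).
n_e·A·C_max = 0.25 × 162 × 0.0304 = 1.231 kg/m.
D = 23.0²/(4π × 12.6 × 1.231²) = 2.20 m²/day.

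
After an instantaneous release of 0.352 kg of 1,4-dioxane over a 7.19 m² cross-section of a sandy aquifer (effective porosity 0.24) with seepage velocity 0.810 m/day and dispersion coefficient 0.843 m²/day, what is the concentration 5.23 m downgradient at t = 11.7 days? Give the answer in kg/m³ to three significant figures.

0.0116 kg/m³

For an instantaneous plane source, C(x,t) = M/(n_e·A·√(4πDt)) · exp(−(x−vt)²/(4Dt)), with n_e·A the pore (flow) area.
Plume center vt = 0.810 × 11.7 = 9.477 m, so the well at 5.23 m is 4.247 m upgradient of the peak.
√(4πDt) = 11.13 m, giving peak height M/(n_e·A·√(4πDt)) = 0.352/(0.24 × 7.19 × 11.13) = 0.01833 kg/m³.
(x−vt)²/(4Dt) = (-4.247)²/(4 × 0.843 × 11.7) = 0.4572; exp(−0.4572) = 0.6331.
C = 0.01833 × 0.6331 = 0.0116 kg/m³.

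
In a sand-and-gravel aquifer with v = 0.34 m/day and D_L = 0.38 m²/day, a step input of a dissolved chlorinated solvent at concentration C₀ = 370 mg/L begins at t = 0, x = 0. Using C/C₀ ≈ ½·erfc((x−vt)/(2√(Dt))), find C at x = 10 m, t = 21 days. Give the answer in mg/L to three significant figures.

For a continuous step input, C/C₀ ≈ ½·erfc((x−vt)/(2√(Dt))).
vt = 0.34 × 21 = 7.14 m and 2√(Dt) = 2√(0.38 × 21) = 5.650 m.
Argument (x−vt)/(2√(Dt)) = (10 − 7.14)/5.650 = 0.5062; ½·erfc(0.5062) = 0.2370.
C = 370 × 0.2370 = 87.7 mg/L.

87.7 mg/L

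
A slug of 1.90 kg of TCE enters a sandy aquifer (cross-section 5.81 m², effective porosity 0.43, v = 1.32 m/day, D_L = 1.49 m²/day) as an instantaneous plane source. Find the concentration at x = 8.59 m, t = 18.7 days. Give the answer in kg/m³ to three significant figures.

For an instantaneous plane source, C(x,t) = M/(n_e·A·√(4πDt)) · exp(−(x−vt)²/(4Dt)), with n_e·A the pore (flow) area.
Plume center vt = 1.32 × 18.7 = 24.684 m, so the well at 8.59 m is 16.094 m upgradient of the peak.
√(4πDt) = 18.71 m, giving peak height M/(n_e·A·√(4πDt)) = 1.90/(0.43 × 5.81 × 18.71) = 0.04065 kg/m³.
(x−vt)²/(4Dt) = (-16.094)²/(4 × 1.49 × 18.7) = 2.324; exp(−2.324) = 0.09788.
C = 0.04065 × 0.09788 = 0.00398 kg/m³.

0.00398 kg/m³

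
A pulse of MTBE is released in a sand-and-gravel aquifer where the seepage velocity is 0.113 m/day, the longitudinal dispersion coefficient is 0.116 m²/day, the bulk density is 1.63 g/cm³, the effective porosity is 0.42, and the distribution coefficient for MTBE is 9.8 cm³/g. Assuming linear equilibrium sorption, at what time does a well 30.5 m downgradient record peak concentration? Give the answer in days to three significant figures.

Retardation factor R = 1 + ρ_b·K_d/n = 1 + 1.63 × 9.8/0.42 = 39.03.
Sorption retards both mechanisms: v_R = v/R = 0.002895 m/day, D_R = D/R = 0.002972 m²/day.
Peak time from v_R²t² + 2D_R t − x² = 0: t = (√(D_R² + v_R²x²) − D_R)/v_R².
√(D_R² + v_R²x²) = √(0.002972² + 0.002895² × 30.5²) = 0.08835; v_R² = 8.381e-06.
t = (0.08835 − 0.002972)/8.381e-06 = 10200 days.

10200 days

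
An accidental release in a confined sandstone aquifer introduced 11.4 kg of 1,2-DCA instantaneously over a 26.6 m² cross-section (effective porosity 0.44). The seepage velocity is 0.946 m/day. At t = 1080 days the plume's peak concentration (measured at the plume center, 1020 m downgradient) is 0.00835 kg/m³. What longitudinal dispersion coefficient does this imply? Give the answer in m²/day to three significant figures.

1.00 m²/day

At the plume center C_max = M/(n_e·A·√(4πDt)), so D = M²/(4πt·(n_e·A·C_max)²).
n_e·A·C_max = 0.44 × 26.6 × 0.00835 = 0.09773 kg/m.
D = 11.4²/(4π × 1080 × 0.09773²) = 1.00 m²/day.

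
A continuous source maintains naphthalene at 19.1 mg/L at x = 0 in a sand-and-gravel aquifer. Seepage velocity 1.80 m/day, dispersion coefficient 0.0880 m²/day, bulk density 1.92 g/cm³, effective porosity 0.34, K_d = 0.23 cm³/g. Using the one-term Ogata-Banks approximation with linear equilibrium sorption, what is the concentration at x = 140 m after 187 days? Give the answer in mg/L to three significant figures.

Retardation factor R = 1 + ρ_b·K_d/n = 1 + 1.92 × 0.23/0.34 = 2.299.
Sorption retards both mechanisms: v_R = v/R = 0.7829 m/day, D_R = D/R = 0.03828 m²/day.
v_R·t = 0.7829 × 187 = 146.4023 m; 2√(D_R t) = 5.351 m; argument = (140 − 146.4023)/5.351 = -1.196.
C = C₀ × ½·erfc(-1.196) = 19.1 × 0.9546 = 18.2 mg/L.

18.2 mg/L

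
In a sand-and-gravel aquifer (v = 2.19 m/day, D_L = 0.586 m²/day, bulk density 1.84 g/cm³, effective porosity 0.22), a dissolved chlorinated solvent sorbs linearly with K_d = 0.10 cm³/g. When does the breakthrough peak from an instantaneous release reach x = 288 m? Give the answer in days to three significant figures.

241 days

Retardation factor R = 1 + ρ_b·K_d/n = 1 + 1.84 × 0.10/0.22 = 1.836.
Sorption retards both mechanisms: v_R = v/R = 1.193 m/day, D_R = D/R = 0.3192 m²/day.
Peak time from v_R²t² + 2D_R t − x² = 0: t = (√(D_R² + v_R²x²) − D_R)/v_R².
√(D_R² + v_R²x²) = √(0.3192² + 1.193² × 288²) = 343.6; v_R² = 1.423.
t = (343.6 − 0.3192)/1.423 = 241 days.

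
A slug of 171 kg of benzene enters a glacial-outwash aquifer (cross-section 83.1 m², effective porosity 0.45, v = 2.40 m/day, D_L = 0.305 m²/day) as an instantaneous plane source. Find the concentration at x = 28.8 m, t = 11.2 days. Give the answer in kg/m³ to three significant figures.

For an instantaneous plane source, C(x,t) = M/(n_e·A·√(4πDt)) · exp(−(x−vt)²/(4Dt)), with n_e·A the pore (flow) area.
Plume center vt = 2.40 × 11.2 = 26.88 m, so the well at 28.8 m is 1.92 m downgradient of the peak.
√(4πDt) = 6.552 m, giving peak height M/(n_e·A·√(4πDt)) = 171/(0.45 × 83.1 × 6.552) = 0.6979 kg/m³.
(x−vt)²/(4Dt) = (1.92)²/(4 × 0.305 × 11.2) = 0.2698; exp(−0.2698) = 0.7635.
C = 0.6979 × 0.7635 = 0.533 kg/m³.

0.533 kg/m³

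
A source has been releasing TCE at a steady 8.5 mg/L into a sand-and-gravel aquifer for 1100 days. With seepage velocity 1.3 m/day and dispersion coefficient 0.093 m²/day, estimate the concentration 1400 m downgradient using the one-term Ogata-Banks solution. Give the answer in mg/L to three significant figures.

8.35 mg/L

For a continuous step input, C/C₀ ≈ ½·erfc((x−vt)/(2√(Dt))).
vt = 1.3 × 1100 = 1430 m and 2√(Dt) = 2√(0.093 × 1100) = 20.23 m.
Argument (x−vt)/(2√(Dt)) = (1400 − 1430)/20.23 = -1.483; ½·erfc(-1.483) = 0.9820.
C = 8.5 × 0.9820 = 8.35 mg/L.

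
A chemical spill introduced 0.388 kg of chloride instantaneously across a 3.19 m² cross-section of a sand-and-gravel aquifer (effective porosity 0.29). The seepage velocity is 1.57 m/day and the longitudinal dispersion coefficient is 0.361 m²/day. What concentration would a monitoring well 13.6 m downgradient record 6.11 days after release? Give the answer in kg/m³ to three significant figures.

For an instantaneous plane source, C(x,t) = M/(n_e·A·√(4πDt)) · exp(−(x−vt)²/(4Dt)), with n_e·A the pore (flow) area.
Plume center vt = 1.57 × 6.11 = 9.5927 m, so the well at 13.6 m is 4.0073 m downgradient of the peak.
√(4πDt) = 5.265 m, giving peak height M/(n_e·A·√(4πDt)) = 0.388/(0.29 × 3.19 × 5.265) = 0.07966 kg/m³.
(x−vt)²/(4Dt) = (4.0073)²/(4 × 0.361 × 6.11) = 1.820; exp(−1.820) = 0.1620.
C = 0.07966 × 0.1620 = 0.0129 kg/m³.

0.0129 kg/m³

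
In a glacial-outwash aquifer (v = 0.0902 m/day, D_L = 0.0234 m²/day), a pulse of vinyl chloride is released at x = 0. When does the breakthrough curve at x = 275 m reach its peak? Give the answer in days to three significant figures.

3050 days

For the 1D instantaneous-source solution, setting ∂C/∂t = 0 at fixed x gives v²t² + 2Dt − x² = 0, so t = (√(D² + v²x²) − D)/v².
√(D² + v²x²) = √(0.0234² + 0.0902² × 275²) = 24.81; v² = 0.00813604.
t = (24.81 − 0.0234)/0.00813604 = 3050 days (vs. the pure-advection estimate x/v = 3050 d).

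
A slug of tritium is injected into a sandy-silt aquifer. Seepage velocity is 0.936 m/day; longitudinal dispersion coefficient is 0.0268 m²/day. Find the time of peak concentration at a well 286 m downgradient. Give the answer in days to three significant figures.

For the 1D instantaneous-source solution, setting ∂C/∂t = 0 at fixed x gives v²t² + 2Dt − x² = 0, so t = (√(D² + v²x²) − D)/v².
√(D² + v²x²) = √(0.0268² + 0.936² × 286²) = 267.7; v² = 0.876096.
t = (267.7 − 0.0268)/0.876096 = 306 days (vs. the pure-advection estimate x/v = 306 d).

306 days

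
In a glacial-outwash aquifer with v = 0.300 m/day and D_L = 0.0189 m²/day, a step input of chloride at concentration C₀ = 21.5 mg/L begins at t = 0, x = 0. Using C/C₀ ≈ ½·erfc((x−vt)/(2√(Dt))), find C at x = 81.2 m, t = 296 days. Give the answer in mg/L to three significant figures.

21.3 mg/L

For a continuous step input, C/C₀ ≈ ½·erfc((x−vt)/(2√(Dt))).
vt = 0.300 × 296 = 88.8 m and 2√(Dt) = 2√(0.0189 × 296) = 4.730 m.
Argument (x−vt)/(2√(Dt)) = (81.2 − 88.8)/4.730 = -1.607; ½·erfc(-1.607) = 0.9885.
C = 21.5 × 0.9885 = 21.3 mg/L.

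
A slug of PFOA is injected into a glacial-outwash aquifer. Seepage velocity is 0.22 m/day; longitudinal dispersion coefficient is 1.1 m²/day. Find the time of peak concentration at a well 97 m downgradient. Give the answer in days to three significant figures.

For the 1D instantaneous-source solution, setting ∂C/∂t = 0 at fixed x gives v²t² + 2Dt − x² = 0, so t = (√(D² + v²x²) − D)/v².
√(D² + v²x²) = √(1.1² + 0.22² × 97²) = 21.37; v² = 0.0484.
t = (21.37 − 1.1)/0.0484 = 419 days (vs. the pure-advection estimate x/v = 441 d).

419 days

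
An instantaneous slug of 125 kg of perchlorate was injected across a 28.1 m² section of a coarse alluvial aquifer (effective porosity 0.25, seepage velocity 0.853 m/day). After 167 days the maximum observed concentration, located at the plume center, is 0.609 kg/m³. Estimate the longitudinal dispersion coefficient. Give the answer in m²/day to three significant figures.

At the plume center C_max = M/(n_e·A·√(4πDt)), so D = M²/(4πt·(n_e·A·C_max)²).
n_e·A·C_max = 0.25 × 28.1 × 0.609 = 4.278 kg/m.
D = 125²/(4π × 167 × 4.278²) = 0.407 m²/day.

0.407 m²/day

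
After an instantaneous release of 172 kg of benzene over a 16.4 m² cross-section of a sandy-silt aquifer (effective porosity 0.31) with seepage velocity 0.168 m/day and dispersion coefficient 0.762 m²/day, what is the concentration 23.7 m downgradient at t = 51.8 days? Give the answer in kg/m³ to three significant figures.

For an instantaneous plane source, C(x,t) = M/(n_e·A·√(4πDt)) · exp(−(x−vt)²/(4Dt)), with n_e·A the pore (flow) area.
Plume center vt = 0.168 × 51.8 = 8.7024 m, so the well at 23.7 m is 14.9976 m downgradient of the peak.
√(4πDt) = 22.27 m, giving peak height M/(n_e·A·√(4πDt)) = 172/(0.31 × 16.4 × 22.27) = 1.519 kg/m³.
(x−vt)²/(4Dt) = (14.9976)²/(4 × 0.762 × 51.8) = 1.425; exp(−1.425) = 0.2405.
C = 1.519 × 0.2405 = 0.365 kg/m³.

0.365 kg/m³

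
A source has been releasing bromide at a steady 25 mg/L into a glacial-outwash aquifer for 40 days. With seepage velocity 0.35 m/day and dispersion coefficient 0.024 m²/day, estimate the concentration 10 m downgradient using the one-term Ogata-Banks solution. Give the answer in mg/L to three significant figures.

25.0 mg/L

For a continuous step input, C/C₀ ≈ ½·erfc((x−vt)/(2√(Dt))).
vt = 0.35 × 40 = 14 m and 2√(Dt) = 2√(0.024 × 40) = 1.960 m.
Argument (x−vt)/(2√(Dt)) = (10 − 14)/1.960 = -2.041; ½·erfc(-2.041) = 0.9981.
C = 25 × 0.9981 = 25.0 mg/L.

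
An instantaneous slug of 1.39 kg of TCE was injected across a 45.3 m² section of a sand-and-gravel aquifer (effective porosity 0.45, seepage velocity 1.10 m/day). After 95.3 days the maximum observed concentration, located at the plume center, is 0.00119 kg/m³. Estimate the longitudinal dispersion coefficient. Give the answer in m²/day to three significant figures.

2.74 m²/day

At the plume center C_max = M/(n_e·A·√(4πDt)), so D = M²/(4πt·(n_e·A·C_max)²).
n_e·A·C_max = 0.45 × 45.3 × 0.00119 = 0.02426 kg/m.
D = 1.39²/(4π × 95.3 × 0.02426²) = 2.74 m²/day.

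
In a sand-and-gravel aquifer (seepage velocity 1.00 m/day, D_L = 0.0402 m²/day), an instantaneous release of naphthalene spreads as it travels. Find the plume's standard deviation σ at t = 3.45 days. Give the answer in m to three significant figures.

0.527 m

Dispersive spreading gives a Gaussian with σ² = 2Dt; advection only shifts the center.
σ = √(2 × 0.0402 × 3.45) = 0.527 m.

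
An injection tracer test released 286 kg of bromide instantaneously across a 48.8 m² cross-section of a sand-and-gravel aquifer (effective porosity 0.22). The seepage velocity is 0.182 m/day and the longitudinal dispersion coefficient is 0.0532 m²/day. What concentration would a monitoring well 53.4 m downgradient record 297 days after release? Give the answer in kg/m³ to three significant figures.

1.88 kg/m³

For an instantaneous plane source, C(x,t) = M/(n_e·A·√(4πDt)) · exp(−(x−vt)²/(4Dt)), with n_e·A the pore (flow) area.
Plume center vt = 0.182 × 297 = 54.054 m, so the well at 53.4 m is 0.654 m upgradient of the peak.
√(4πDt) = 14.09 m, giving peak height M/(n_e·A·√(4πDt)) = 286/(0.22 × 48.8 × 14.09) = 1.891 kg/m³.
(x−vt)²/(4Dt) = (-0.654)²/(4 × 0.0532 × 297) = 0.006767; exp(−0.006767) = 0.9933.
C = 1.891 × 0.9933 = 1.88 kg/m³.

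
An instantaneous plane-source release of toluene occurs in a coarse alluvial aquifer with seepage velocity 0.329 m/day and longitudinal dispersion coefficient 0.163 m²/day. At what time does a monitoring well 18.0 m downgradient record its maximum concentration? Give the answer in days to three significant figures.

53.2 days

For the 1D instantaneous-source solution, setting ∂C/∂t = 0 at fixed x gives v²t² + 2Dt − x² = 0, so t = (√(D² + v²x²) − D)/v².
√(D² + v²x²) = √(0.163² + 0.329² × 18.0²) = 5.924; v² = 0.108241.
t = (5.924 − 0.163)/0.108241 = 53.2 days (vs. the pure-advection estimate x/v = 54.7 d).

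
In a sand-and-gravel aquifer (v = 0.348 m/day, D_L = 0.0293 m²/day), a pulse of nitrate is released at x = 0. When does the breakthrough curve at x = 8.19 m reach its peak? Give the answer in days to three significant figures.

23.3 days

For the 1D instantaneous-source solution, setting ∂C/∂t = 0 at fixed x gives v²t² + 2Dt − x² = 0, so t = (√(D² + v²x²) − D)/v².
√(D² + v²x²) = √(0.0293² + 0.348² × 8.19²) = 2.850; v² = 0.121104.
t = (2.850 − 0.0293)/0.121104 = 23.3 days (vs. the pure-advection estimate x/v = 23.5 d).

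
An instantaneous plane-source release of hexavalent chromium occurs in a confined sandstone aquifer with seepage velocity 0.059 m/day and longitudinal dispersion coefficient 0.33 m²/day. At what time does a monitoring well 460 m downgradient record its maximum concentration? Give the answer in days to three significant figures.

For the 1D instantaneous-source solution, setting ∂C/∂t = 0 at fixed x gives v²t² + 2Dt − x² = 0, so t = (√(D² + v²x²) − D)/v².
√(D² + v²x²) = √(0.33² + 0.059² × 460²) = 27.14; v² = 0.003481.
t = (27.14 − 0.33)/0.003481 = 7700 days (vs. the pure-advection estimate x/v = 7800 d).

7700 days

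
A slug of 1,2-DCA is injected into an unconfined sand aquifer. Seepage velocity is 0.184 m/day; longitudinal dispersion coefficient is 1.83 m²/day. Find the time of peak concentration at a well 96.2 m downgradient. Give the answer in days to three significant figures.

472 days

For the 1D instantaneous-source solution, setting ∂C/∂t = 0 at fixed x gives v²t² + 2Dt − x² = 0, so t = (√(D² + v²x²) − D)/v².
√(D² + v²x²) = √(1.83² + 0.184² × 96.2²) = 17.80; v² = 0.033856.
t = (17.80 − 1.83)/0.033856 = 472 days (vs. the pure-advection estimate x/v = 523 d).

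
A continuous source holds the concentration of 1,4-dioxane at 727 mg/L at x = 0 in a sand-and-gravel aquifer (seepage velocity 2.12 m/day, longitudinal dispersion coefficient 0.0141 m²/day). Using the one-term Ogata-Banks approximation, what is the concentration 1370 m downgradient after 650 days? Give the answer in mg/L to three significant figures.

705 mg/L

For a continuous step input, C/C₀ ≈ ½·erfc((x−vt)/(2√(Dt))).
vt = 2.12 × 650 = 1378 m and 2√(Dt) = 2√(0.0141 × 650) = 6.055 m.
Argument (x−vt)/(2√(Dt)) = (1370 − 1378)/6.055 = -1.321; ½·erfc(-1.321) = 0.9691.
C = 727 × 0.9691 = 705 mg/L.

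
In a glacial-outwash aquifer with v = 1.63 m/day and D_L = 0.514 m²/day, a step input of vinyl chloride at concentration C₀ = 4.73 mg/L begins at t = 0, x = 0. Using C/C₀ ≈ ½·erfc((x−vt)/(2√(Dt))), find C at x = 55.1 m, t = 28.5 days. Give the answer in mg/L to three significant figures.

0.261 mg/L

For a continuous step input, C/C₀ ≈ ½·erfc((x−vt)/(2√(Dt))).
vt = 1.63 × 28.5 = 46.455 m and 2√(Dt) = 2√(0.514 × 28.5) = 7.655 m.
Argument (x−vt)/(2√(Dt)) = (55.1 − 46.455)/7.655 = 1.129; ½·erfc(1.129) = 0.05517.
C = 4.73 × 0.05517 = 0.261 mg/L.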